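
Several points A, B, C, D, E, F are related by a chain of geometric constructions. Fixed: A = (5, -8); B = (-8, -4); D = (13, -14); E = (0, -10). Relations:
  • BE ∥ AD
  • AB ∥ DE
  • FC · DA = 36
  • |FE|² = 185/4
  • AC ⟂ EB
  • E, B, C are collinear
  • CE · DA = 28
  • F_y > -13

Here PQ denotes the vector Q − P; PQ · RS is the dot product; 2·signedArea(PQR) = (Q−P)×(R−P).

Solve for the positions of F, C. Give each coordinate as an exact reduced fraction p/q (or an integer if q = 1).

1. C_x = 56/25  [E, B, C are collinear ∩ AC ⟂ EB]
2. C_y = -292/25  [E, B, C are collinear ∩ AC ⟂ EB]
   → C = (56/25, -292/25)
3. F_x = 13/2  [line 8·x + -6·y + -124 = 0 ∩ |FE|² = 185/4]
4. F_y = -12  [line 8·x + -6·y + -124 = 0 ∩ |FE|² = 185/4]
   → F = (13/2, -12)

C = (56/25, -292/25)
F = (13/2, -12)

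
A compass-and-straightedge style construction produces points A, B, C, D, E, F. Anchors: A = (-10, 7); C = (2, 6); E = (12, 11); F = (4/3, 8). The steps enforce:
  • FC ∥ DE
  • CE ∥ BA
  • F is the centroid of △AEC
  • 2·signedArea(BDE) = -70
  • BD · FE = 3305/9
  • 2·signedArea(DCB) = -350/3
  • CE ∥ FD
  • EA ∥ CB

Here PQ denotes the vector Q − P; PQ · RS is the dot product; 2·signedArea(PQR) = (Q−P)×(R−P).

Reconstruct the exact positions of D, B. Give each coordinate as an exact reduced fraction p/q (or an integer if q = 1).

1. D_x = 34/3  [FC ∥ DE ∩ CE ∥ FD]
2. D_y = 13  [FC ∥ DE ∩ CE ∥ FD]
   → D = (34/3, 13)
3. B_x = -20  [CE ∥ BA ∩ EA ∥ CB]
4. B_y = 2  [CE ∥ BA ∩ EA ∥ CB]
   → B = (-20, 2)

B = (-20, 2)
D = (34/3, 13)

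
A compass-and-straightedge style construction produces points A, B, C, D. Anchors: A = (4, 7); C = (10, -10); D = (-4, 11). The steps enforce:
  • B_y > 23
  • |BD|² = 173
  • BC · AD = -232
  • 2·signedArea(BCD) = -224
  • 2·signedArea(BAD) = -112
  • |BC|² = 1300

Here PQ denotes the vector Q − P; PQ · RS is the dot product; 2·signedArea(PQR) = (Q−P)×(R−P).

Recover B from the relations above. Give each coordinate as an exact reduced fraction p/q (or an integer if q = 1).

B = (-2, 24)

1. B_x = -2  [2·signedArea(BAD) = -112 ∩ BC · AD = -232]
2. B_y = 24  [2·signedArea(BAD) = -112 ∩ BC · AD = -232]
   → B = (-2, 24)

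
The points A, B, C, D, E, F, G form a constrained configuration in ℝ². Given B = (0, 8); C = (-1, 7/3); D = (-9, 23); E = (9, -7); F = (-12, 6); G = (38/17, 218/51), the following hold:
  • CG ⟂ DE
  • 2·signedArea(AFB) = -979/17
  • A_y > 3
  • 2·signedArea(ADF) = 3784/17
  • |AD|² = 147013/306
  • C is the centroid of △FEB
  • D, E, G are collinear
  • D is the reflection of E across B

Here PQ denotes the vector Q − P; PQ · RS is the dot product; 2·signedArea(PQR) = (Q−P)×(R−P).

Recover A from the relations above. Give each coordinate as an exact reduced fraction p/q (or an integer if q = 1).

A = (21/34, 337/102)

1. A_x = 21/34  [2·signedArea(AFB) = -979/17 ∩ 2·signedArea(ADF) = 3784/17]
2. A_y = 337/102  [2·signedArea(AFB) = -979/17 ∩ 2·signedArea(ADF) = 3784/17]
   → A = (21/34, 337/102)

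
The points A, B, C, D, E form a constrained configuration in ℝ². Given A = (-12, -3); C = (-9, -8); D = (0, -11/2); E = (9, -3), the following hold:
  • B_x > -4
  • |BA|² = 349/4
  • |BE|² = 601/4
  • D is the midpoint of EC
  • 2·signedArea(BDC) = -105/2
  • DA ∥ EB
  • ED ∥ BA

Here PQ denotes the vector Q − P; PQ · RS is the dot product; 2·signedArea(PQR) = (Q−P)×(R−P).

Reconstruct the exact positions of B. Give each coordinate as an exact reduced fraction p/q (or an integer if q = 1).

1. B_x = -3  [ED ∥ BA ∩ DA ∥ EB]
2. B_y = -1/2  [ED ∥ BA ∩ DA ∥ EB]
   → B = (-3, -1/2)

B = (-3, -1/2)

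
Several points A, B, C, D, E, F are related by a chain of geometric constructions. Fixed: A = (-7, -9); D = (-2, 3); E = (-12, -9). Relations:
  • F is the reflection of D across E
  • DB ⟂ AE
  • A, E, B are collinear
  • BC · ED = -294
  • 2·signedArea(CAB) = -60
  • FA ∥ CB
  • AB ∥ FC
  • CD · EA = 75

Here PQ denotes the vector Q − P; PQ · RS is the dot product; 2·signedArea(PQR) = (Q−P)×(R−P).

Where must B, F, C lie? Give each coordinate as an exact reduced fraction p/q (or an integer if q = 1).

1. B_x = -2  [A, E, B are collinear ∩ DB ⟂ AE]
2. B_y = -9  [A, E, B are collinear ∩ DB ⟂ AE]
   → B = (-2, -9)
3. F_x = -22  [F is the reflection of D across E]
4. F_y = -21  [F is the reflection of D across E]
   → F = (-22, -21)
5. C_x = -17  [FA ∥ CB ∩ AB ∥ FC]
6. C_y = -21  [FA ∥ CB ∩ AB ∥ FC]
   → C = (-17, -21)

B = (-2, -9)
C = (-17, -21)
F = (-22, -21)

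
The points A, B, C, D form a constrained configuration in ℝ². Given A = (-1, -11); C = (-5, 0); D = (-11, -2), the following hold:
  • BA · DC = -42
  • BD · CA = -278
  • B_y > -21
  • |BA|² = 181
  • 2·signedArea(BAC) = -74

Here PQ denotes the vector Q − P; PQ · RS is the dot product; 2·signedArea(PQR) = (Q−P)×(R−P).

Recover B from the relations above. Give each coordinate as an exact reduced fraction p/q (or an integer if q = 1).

B = (9, -20)

1. B_x = 9  [BA · DC = -42 ∩ BD · CA = -278]
2. B_y = -20  [BA · DC = -42 ∩ BD · CA = -278]
   → B = (9, -20)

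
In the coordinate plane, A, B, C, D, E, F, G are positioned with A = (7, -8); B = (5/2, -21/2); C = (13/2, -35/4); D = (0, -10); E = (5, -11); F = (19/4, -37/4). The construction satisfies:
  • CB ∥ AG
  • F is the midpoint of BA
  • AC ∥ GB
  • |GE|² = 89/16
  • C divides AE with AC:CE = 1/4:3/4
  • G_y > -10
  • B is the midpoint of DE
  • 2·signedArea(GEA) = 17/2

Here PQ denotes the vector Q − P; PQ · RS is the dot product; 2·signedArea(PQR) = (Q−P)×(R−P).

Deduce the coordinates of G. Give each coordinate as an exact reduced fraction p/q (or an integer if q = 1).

1. G_x = 3  [AC ∥ GB ∩ CB ∥ AG]
2. G_y = -39/4  [AC ∥ GB ∩ CB ∥ AG]
   → G = (3, -39/4)

G = (3, -39/4)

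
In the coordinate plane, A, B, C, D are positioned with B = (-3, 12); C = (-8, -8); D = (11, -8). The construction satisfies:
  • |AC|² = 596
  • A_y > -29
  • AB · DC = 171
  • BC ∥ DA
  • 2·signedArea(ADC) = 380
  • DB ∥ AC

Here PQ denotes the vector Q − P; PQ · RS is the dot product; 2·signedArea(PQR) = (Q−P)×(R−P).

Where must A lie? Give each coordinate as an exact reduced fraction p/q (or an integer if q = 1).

1. A_x = 6  [DB ∥ AC ∩ BC ∥ DA]
2. A_y = -28  [DB ∥ AC ∩ BC ∥ DA]
   → A = (6, -28)

A = (6, -28)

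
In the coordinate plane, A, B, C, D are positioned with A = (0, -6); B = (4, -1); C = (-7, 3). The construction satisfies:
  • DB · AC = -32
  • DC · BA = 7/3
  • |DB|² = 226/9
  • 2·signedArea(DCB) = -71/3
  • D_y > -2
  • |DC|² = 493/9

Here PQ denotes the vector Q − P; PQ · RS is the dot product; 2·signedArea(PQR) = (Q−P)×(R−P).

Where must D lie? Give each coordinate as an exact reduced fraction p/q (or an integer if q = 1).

1. D_x = -1  [DC · BA = 7/3 ∩ DB · AC = -32]
2. D_y = -4/3  [DC · BA = 7/3 ∩ DB · AC = -32]
   → D = (-1, -4/3)

D = (-1, -4/3)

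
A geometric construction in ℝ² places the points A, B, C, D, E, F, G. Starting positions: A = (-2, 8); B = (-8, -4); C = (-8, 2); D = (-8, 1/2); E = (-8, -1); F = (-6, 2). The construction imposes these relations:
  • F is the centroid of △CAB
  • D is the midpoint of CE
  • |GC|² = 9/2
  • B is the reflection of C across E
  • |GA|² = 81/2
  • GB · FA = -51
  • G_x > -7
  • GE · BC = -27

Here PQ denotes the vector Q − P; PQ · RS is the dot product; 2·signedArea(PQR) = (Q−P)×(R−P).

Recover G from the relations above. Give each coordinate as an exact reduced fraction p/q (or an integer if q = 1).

1. G_x = -13/2  [GE · BC = -27 ∩ GB · FA = -51]
2. G_y = 7/2  [GE · BC = -27 ∩ GB · FA = -51]
   → G = (-13/2, 7/2)

G = (-13/2, 7/2)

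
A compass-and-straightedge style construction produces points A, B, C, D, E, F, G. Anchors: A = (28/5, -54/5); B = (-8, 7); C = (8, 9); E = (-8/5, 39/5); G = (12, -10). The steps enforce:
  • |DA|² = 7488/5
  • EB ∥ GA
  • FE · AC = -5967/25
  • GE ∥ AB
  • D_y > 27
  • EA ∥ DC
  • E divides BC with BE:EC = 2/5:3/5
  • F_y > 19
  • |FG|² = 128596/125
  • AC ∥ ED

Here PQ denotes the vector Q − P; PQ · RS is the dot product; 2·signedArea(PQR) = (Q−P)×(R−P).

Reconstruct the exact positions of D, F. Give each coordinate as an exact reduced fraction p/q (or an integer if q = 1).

D = (4/5, 138/5)
F = (-4/25, 492/25)

1. D_x = 4/5  [EA ∥ DC ∩ AC ∥ ED]
2. D_y = 138/5  [EA ∥ DC ∩ AC ∥ ED]
   → D = (4/5, 138/5)
3. F_x = -4/25  [line -12/5·x + -99/5·y + 9732/25 = 0 ∩ |FG|² = 128596/125]
4. F_y = 492/25  [line -12/5·x + -99/5·y + 9732/25 = 0 ∩ |FG|² = 128596/125]
   → F = (-4/25, 492/25)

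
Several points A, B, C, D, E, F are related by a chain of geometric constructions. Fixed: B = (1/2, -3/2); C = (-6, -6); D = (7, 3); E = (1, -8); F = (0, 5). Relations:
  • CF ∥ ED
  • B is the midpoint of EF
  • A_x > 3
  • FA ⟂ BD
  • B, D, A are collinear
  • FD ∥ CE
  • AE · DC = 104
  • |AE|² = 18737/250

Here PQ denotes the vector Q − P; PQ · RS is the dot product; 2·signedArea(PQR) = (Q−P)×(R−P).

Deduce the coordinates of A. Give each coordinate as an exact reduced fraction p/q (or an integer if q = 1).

A = (801/250, 93/250)

1. A_x = 801/250  [B, D, A are collinear ∩ FA ⟂ BD]
2. A_y = 93/250  [B, D, A are collinear ∩ FA ⟂ BD]
   → A = (801/250, 93/250)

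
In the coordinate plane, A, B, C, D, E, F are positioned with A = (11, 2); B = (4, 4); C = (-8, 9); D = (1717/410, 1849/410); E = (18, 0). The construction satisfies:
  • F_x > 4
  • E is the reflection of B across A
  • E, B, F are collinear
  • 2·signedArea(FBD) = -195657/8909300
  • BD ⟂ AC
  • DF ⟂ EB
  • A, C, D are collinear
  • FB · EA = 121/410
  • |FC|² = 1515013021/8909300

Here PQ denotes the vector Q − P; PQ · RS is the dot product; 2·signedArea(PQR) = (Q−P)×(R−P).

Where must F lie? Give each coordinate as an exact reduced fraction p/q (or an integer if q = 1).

1. F_x = 87767/21730  [E, B, F are collinear ∩ DF ⟂ EB]
2. F_y = 43339/10865  [E, B, F are collinear ∩ DF ⟂ EB]
   → F = (87767/21730, 43339/10865)

F = (87767/21730, 43339/10865)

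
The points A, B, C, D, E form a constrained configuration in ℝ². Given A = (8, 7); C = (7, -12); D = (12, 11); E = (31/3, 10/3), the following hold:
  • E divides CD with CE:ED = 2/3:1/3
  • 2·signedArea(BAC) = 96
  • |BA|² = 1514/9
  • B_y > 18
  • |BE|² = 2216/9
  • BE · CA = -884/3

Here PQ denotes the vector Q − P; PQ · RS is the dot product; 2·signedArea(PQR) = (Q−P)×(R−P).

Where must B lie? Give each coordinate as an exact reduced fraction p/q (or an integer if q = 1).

B = (41/3, 56/3)

1. B_x = 41/3  [BE · CA = -884/3 ∩ 2·signedArea(BAC) = 96]
2. B_y = 56/3  [BE · CA = -884/3 ∩ 2·signedArea(BAC) = 96]
   → B = (41/3, 56/3)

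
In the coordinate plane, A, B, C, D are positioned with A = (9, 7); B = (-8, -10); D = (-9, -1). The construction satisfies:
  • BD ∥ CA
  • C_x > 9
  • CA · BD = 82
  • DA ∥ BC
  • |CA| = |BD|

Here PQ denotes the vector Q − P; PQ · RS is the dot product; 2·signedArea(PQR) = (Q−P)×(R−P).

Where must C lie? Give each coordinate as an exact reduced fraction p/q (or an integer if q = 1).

C = (10, -2)

1. C_x = 10  [BD ∥ CA ∩ DA ∥ BC]
2. C_y = -2  [BD ∥ CA ∩ DA ∥ BC]
   → C = (10, -2)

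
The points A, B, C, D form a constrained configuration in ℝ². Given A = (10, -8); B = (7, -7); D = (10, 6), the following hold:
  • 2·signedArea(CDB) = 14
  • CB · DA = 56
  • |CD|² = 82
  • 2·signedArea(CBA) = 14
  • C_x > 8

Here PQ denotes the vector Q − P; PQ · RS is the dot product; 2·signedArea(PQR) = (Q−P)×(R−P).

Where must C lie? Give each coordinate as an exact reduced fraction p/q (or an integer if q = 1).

C = (9, -3)

1. C_x = 9  [2·signedArea(CBA) = 14 ∩ 2·signedArea(CDB) = 14]
2. C_y = -3  [2·signedArea(CBA) = 14 ∩ 2·signedArea(CDB) = 14]
   → C = (9, -3)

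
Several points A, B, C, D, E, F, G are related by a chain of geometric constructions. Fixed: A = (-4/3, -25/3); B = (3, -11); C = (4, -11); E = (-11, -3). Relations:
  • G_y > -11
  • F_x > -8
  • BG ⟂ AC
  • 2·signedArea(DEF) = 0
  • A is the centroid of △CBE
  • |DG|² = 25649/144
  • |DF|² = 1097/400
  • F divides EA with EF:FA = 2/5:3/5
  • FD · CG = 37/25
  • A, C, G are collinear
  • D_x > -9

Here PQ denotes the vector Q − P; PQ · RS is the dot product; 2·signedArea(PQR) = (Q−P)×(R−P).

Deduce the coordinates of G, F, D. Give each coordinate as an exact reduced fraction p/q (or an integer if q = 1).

D = (-103/12, -13/3)
F = (-107/15, -77/15)
G = (16/5, -53/5)

1. G_x = 16/5  [A, C, G are collinear ∩ BG ⟂ AC]
2. G_y = -53/5  [A, C, G are collinear ∩ BG ⟂ AC]
   → G = (16/5, -53/5)
3. F_x = -107/15  [F divides EA with EF:FA = 2/5:3/5]
4. F_y = -77/15  [F divides EA with EF:FA = 2/5:3/5]
   → F = (-107/15, -77/15)
5. D_x = -103/12  [2·signedArea(DEF) = 0 ∩ FD · CG = 37/25]
6. D_y = -13/3  [2·signedArea(DEF) = 0 ∩ FD · CG = 37/25]
   → D = (-103/12, -13/3)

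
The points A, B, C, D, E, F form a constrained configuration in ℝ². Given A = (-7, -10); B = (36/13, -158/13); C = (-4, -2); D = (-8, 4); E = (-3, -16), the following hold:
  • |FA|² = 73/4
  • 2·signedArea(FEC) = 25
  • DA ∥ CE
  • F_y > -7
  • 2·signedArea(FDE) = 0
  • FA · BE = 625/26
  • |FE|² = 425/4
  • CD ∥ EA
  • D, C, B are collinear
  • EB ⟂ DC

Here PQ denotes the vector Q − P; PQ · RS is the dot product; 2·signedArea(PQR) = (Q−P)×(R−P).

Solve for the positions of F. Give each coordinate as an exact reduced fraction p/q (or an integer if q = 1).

1. F_x = -11/2  [2·signedArea(FDE) = 0 ∩ 2·signedArea(FEC) = 25]
2. F_y = -6  [2·signedArea(FDE) = 0 ∩ 2·signedArea(FEC) = 25]
   → F = (-11/2, -6)

F = (-11/2, -6)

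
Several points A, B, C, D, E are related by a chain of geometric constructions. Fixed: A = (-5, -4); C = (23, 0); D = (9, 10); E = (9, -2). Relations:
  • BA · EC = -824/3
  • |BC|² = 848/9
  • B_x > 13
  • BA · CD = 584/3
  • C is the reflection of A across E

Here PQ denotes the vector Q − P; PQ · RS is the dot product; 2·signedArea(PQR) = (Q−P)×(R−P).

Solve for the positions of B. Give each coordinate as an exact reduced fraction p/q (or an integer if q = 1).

1. B_x = 41/3  [BA · CD = 584/3 ∩ BA · EC = -824/3]
2. B_y = 8/3  [BA · CD = 584/3 ∩ BA · EC = -824/3]
   → B = (41/3, 8/3)

B = (41/3, 8/3)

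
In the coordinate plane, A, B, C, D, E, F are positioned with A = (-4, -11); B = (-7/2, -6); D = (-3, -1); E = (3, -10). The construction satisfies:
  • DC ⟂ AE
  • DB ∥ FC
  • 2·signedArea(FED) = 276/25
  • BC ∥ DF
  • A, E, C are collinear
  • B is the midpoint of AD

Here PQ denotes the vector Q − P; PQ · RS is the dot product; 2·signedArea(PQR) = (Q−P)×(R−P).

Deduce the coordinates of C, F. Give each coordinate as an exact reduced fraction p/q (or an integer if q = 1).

C = (-81/50, -533/50)
F = (-28/25, -283/50)

1. C_x = -81/50  [A, E, C are collinear ∩ DC ⟂ AE]
2. C_y = -533/50  [A, E, C are collinear ∩ DC ⟂ AE]
   → C = (-81/50, -533/50)
3. F_x = -28/25  [DB ∥ FC ∩ BC ∥ DF]
4. F_y = -283/50  [DB ∥ FC ∩ BC ∥ DF]
   → F = (-28/25, -283/50)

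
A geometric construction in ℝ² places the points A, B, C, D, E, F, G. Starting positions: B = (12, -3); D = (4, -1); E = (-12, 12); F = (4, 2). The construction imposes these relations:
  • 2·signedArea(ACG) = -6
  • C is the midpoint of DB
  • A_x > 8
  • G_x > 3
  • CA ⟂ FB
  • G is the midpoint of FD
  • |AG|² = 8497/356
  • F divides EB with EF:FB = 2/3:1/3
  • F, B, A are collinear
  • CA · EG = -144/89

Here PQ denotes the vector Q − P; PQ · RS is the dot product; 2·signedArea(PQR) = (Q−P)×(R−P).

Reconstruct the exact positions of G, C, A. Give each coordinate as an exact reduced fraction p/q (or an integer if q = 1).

A = (772/89, -82/89)
C = (8, -2)
G = (4, 1/2)

1. G_x = 4  [G is the midpoint of FD]
2. G_y = 1/2  [G is the midpoint of FD]
   → G = (4, 1/2)
3. C_x = 8  [C is the midpoint of DB]
4. C_y = -2  [C is the midpoint of DB]
   → C = (8, -2)
5. A_x = 772/89  [F, B, A are collinear ∩ CA ⟂ FB]
6. A_y = -82/89  [F, B, A are collinear ∩ CA ⟂ FB]
   → A = (772/89, -82/89)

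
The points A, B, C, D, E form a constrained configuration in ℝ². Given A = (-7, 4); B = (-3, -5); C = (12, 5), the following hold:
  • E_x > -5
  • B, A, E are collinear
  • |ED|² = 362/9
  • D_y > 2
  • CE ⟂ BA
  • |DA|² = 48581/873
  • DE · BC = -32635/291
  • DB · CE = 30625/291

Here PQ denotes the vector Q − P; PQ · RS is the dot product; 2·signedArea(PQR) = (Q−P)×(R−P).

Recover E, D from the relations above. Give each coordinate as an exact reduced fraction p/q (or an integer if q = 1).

D = (74/291, 658/291)
E = (-411/97, -215/97)

1. E_x = -411/97  [B, A, E are collinear ∩ CE ⟂ BA]
2. E_y = -215/97  [B, A, E are collinear ∩ CE ⟂ BA]
   → E = (-411/97, -215/97)
3. D_x = 74/291  [DE · BC = -32635/291 ∩ DB · CE = 30625/291]
4. D_y = 658/291  [DE · BC = -32635/291 ∩ DB · CE = 30625/291]
   → D = (74/291, 658/291)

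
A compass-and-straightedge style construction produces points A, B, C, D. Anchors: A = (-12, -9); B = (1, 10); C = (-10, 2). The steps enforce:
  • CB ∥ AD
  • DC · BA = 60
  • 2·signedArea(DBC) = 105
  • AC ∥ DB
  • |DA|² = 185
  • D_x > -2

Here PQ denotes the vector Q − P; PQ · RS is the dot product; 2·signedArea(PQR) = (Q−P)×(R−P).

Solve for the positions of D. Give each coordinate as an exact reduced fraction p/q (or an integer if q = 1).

D = (-1, -1)

1. D_x = -1  [AC ∥ DB ∩ CB ∥ AD]
2. D_y = -1  [AC ∥ DB ∩ CB ∥ AD]
   → D = (-1, -1)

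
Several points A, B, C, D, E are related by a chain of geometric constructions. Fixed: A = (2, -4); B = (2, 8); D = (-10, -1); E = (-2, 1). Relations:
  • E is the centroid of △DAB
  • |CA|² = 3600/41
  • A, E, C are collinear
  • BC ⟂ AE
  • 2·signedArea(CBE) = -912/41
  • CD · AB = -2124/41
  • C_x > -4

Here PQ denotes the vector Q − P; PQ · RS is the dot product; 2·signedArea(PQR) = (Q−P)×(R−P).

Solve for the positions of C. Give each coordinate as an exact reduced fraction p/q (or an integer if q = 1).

1. C_x = -158/41  [A, E, C are collinear ∩ BC ⟂ AE]
2. C_y = 136/41  [A, E, C are collinear ∩ BC ⟂ AE]
   → C = (-158/41, 136/41)

C = (-158/41, 136/41)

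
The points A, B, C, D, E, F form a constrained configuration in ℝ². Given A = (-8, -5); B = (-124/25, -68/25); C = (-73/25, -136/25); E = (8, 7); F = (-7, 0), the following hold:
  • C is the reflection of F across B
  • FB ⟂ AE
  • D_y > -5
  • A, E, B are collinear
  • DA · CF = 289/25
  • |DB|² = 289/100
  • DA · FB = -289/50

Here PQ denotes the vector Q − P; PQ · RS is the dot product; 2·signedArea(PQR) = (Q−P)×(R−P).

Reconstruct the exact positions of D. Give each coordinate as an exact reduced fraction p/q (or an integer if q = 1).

D = (-197/50, -102/25)

1. D_x = -197/50  [line 102/25·x + -136/25·y + -153/25 = 0 ∩ |DB|² = 289/100]
2. D_y = -102/25  [line 102/25·x + -136/25·y + -153/25 = 0 ∩ |DB|² = 289/100]
   → D = (-197/50, -102/25)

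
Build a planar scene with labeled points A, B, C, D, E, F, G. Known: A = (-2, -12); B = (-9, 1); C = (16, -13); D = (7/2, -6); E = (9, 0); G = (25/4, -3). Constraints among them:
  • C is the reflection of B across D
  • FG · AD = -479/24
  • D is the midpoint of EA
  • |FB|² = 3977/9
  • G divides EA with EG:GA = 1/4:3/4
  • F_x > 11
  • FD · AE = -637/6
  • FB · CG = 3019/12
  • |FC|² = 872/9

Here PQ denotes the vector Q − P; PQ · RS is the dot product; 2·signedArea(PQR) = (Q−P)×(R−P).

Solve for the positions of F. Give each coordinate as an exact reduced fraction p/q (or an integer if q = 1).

F = (34/3, -13/3)

1. F_x = 34/3  [FG · AD = -479/24 ∩ FB · CG = 3019/12]
2. F_y = -13/3  [FG · AD = -479/24 ∩ FB · CG = 3019/12]
   → F = (34/3, -13/3)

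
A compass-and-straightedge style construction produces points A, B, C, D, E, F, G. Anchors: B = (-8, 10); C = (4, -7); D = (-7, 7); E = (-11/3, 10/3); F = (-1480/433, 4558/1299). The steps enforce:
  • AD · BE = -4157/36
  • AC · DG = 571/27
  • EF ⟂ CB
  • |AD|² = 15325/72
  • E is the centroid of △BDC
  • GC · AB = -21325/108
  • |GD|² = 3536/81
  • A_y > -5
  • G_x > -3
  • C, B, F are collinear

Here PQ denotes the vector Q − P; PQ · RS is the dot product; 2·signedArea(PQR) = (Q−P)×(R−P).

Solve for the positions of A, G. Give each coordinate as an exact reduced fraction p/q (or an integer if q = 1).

1. A_x = 25/12  [line -13/3·x + 20/3·y + 1385/36 = 0 ∩ |AD|² = 15325/72]
2. A_y = -53/12  [line -13/3·x + 20/3·y + 1385/36 = 0 ∩ |AD|² = 15325/72]
   → A = (25/12, -53/12)
3. G_x = -23/9  [GC · AB = -21325/108 ∩ AC · DG = 571/27]
4. G_y = 19/9  [GC · AB = -21325/108 ∩ AC · DG = 571/27]
   → G = (-23/9, 19/9)

A = (25/12, -53/12)
G = (-23/9, 19/9)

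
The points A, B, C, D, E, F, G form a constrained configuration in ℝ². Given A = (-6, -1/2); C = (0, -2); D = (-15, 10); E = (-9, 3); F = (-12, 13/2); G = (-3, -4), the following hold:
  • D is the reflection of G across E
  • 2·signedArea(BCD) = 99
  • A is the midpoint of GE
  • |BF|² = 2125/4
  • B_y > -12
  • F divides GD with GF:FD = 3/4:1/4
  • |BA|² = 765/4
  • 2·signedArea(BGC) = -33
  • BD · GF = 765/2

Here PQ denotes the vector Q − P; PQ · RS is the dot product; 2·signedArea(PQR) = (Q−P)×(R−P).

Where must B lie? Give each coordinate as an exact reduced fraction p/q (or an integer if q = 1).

1. B_x = 3  [2·signedArea(BGC) = -33 ∩ 2·signedArea(BCD) = 99]
2. B_y = -11  [2·signedArea(BGC) = -33 ∩ 2·signedArea(BCD) = 99]
   → B = (3, -11)

B = (3, -11)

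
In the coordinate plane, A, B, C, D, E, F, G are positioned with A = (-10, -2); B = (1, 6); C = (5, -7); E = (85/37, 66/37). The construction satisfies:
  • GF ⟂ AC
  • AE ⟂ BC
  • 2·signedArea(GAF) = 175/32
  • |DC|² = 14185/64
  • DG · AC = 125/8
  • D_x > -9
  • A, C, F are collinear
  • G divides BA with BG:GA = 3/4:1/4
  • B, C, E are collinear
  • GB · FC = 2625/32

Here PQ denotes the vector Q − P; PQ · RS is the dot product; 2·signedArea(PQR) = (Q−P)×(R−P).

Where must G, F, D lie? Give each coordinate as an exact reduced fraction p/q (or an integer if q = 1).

1. G_x = -29/4  [G divides BA with BG:GA = 3/4:1/4]
2. G_y = 0  [G divides BA with BG:GA = 3/4:1/4]
   → G = (-29/4, 0)
3. F_x = -65/8  [A, C, F are collinear ∩ GF ⟂ AC]
4. F_y = -21/8  [A, C, F are collinear ∩ GF ⟂ AC]
   → F = (-65/8, -21/8)
5. D_x = -69/8  [line -15·x + 5·y + -995/8 = 0 ∩ |DC|² = 14185/64]
6. D_y = -1  [line -15·x + 5·y + -995/8 = 0 ∩ |DC|² = 14185/64]
   → D = (-69/8, -1)

D = (-69/8, -1)
F = (-65/8, -21/8)
G = (-29/4, 0)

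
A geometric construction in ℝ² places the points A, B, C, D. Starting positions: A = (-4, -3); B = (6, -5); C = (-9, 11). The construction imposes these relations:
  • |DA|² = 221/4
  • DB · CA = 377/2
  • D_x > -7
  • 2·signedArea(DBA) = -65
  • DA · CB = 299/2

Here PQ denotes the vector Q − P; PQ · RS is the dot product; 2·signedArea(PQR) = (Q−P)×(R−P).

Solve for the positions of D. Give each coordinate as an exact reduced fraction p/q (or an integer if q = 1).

1. D_x = -13/2  [DA · CB = 299/2 ∩ DB · CA = 377/2]
2. D_y = 4  [DA · CB = 299/2 ∩ DB · CA = 377/2]
   → D = (-13/2, 4)

D = (-13/2, 4)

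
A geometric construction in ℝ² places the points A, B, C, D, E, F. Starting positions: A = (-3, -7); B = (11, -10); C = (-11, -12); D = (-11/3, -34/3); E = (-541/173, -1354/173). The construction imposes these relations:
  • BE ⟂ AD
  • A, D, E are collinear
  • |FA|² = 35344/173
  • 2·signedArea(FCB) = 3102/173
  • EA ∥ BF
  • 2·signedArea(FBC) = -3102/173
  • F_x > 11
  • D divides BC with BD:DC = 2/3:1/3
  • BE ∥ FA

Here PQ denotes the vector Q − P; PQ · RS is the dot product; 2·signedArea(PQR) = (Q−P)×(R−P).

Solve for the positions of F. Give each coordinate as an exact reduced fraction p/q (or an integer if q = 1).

F = (1925/173, -1587/173)

1. F_x = 1925/173  [BE ∥ FA ∩ EA ∥ BF]
2. F_y = -1587/173  [BE ∥ FA ∩ EA ∥ BF]
   → F = (1925/173, -1587/173)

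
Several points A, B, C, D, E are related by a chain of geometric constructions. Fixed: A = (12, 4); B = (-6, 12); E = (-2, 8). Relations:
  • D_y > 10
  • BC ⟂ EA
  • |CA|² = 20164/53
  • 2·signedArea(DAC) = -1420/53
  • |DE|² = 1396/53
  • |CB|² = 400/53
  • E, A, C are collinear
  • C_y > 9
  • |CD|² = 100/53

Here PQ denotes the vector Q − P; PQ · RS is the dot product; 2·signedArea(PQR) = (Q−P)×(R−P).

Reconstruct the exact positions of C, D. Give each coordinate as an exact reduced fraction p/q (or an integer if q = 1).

C = (-358/53, 496/53)
D = (-338/53, 566/53)

1. C_x = -358/53  [E, A, C are collinear ∩ BC ⟂ EA]
2. C_y = 496/53  [E, A, C are collinear ∩ BC ⟂ EA]
   → C = (-358/53, 496/53)
3. D_x = -338/53  [line -284/53·x + -994/53·y + 8804/53 = 0 ∩ |DE|² = 1396/53]
4. D_y = 566/53  [line -284/53·x + -994/53·y + 8804/53 = 0 ∩ |DE|² = 1396/53]
   → D = (-338/53, 566/53)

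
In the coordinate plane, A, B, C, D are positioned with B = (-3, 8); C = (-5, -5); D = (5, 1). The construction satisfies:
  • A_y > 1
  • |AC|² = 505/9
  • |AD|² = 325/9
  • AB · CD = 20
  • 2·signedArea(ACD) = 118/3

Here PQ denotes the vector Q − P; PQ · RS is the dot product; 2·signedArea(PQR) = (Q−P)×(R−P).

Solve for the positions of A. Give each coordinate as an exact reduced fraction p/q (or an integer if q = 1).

1. A_x = -1  [2·signedArea(ACD) = 118/3 ∩ AB · CD = 20]
2. A_y = 4/3  [2·signedArea(ACD) = 118/3 ∩ AB · CD = 20]
   → A = (-1, 4/3)

A = (-1, 4/3)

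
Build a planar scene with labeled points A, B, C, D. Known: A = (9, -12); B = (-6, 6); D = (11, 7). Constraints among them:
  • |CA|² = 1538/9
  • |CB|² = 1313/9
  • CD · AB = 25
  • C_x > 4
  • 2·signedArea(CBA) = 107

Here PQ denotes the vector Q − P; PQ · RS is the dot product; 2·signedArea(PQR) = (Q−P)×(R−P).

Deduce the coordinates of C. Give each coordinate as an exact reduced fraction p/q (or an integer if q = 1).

C = (14/3, 1/3)

1. C_x = 14/3  [CD · AB = 25 ∩ 2·signedArea(CBA) = 107]
2. C_y = 1/3  [CD · AB = 25 ∩ 2·signedArea(CBA) = 107]
   → C = (14/3, 1/3)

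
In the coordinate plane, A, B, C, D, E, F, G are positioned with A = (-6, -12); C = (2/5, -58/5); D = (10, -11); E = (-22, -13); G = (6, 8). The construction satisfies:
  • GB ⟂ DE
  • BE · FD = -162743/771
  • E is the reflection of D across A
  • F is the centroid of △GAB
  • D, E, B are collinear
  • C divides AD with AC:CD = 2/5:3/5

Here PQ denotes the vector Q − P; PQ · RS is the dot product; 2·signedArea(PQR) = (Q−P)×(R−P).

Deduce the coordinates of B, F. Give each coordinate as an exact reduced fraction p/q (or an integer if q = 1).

1. B_x = 1850/257  [D, E, B are collinear ∩ GB ⟂ DE]
2. B_y = -2872/257  [D, E, B are collinear ∩ GB ⟂ DE]
   → B = (1850/257, -2872/257)
3. F_x = 1850/771  [F is the centroid of △GAB]
4. F_y = -1300/257  [F is the centroid of △GAB]
   → F = (1850/771, -1300/257)

B = (1850/257, -2872/257)
F = (1850/771, -1300/257)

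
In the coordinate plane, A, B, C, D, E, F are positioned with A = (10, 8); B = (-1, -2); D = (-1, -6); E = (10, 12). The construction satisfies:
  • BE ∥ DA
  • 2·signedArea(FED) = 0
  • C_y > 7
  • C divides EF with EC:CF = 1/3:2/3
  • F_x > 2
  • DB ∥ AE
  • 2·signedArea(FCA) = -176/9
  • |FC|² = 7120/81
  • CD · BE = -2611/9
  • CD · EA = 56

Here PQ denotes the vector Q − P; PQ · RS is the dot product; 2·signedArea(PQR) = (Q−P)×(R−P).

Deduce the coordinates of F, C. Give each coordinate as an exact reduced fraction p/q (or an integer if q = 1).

C = (68/9, 8)
F = (8/3, 0)

1. C_x = 68/9  [CD · EA = 56 ∩ CD · BE = -2611/9]
2. C_y = 8  [CD · EA = 56 ∩ CD · BE = -2611/9]
   → C = (68/9, 8)
3. F_x = 8/3  [2·signedArea(FED) = 0 ∩ C divides EF with EC:CF = 1/3:2/3]
4. F_y = 0  [2·signedArea(FED) = 0 ∩ C divides EF with EC:CF = 1/3:2/3]
   → F = (8/3, 0)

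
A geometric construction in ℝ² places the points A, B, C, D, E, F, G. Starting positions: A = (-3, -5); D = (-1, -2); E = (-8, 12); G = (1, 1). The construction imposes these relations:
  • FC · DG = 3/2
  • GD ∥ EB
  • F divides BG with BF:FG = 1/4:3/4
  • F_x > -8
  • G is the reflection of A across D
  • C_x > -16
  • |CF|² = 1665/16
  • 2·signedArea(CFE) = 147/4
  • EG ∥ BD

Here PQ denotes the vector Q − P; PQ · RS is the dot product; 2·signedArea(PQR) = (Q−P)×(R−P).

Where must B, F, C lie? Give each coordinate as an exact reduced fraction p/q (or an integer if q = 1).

B = (-10, 9)
C = (-31/2, 13)
F = (-29/4, 7)

1. B_x = -10  [EG ∥ BD ∩ GD ∥ EB]
2. B_y = 9  [EG ∥ BD ∩ GD ∥ EB]
   → B = (-10, 9)
3. F_x = -29/4  [F divides BG with BF:FG = 1/4:3/4]
4. F_y = 7  [F divides BG with BF:FG = 1/4:3/4]
   → F = (-29/4, 7)
5. C_x = -31/2  [2·signedArea(CFE) = 147/4 ∩ FC · DG = 3/2]
6. C_y = 13  [2·signedArea(CFE) = 147/4 ∩ FC · DG = 3/2]
   → C = (-31/2, 13)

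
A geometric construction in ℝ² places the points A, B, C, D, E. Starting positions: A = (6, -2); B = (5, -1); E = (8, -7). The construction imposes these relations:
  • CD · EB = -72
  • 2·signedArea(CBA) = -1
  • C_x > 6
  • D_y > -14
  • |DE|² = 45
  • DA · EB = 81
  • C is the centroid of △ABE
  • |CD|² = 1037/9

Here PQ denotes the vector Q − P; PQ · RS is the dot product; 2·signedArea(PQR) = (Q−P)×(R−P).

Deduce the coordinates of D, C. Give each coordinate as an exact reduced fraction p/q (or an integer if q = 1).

1. D_x = 11  [line 3·x + -6·y + -111 = 0 ∩ |DE|² = 45]
2. D_y = -13  [line 3·x + -6·y + -111 = 0 ∩ |DE|² = 45]
   → D = (11, -13)
3. C_x = 19/3  [C is the centroid of △ABE]
4. C_y = -10/3  [C is the centroid of △ABE]
   → C = (19/3, -10/3)

C = (19/3, -10/3)
D = (11, -13)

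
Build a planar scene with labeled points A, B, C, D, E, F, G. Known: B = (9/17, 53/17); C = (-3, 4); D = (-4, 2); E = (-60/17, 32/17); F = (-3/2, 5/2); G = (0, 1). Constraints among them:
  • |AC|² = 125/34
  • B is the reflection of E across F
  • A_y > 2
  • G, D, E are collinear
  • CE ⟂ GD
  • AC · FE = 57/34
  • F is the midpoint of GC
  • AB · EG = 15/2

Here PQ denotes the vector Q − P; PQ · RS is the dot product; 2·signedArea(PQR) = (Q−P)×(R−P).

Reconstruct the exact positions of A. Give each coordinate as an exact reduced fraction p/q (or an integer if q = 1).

A = (-59/34, 87/34)

1. A_x = -59/34  [AB · EG = 15/2 ∩ AC · FE = 57/34]
2. A_y = 87/34  [AB · EG = 15/2 ∩ AC · FE = 57/34]
   → A = (-59/34, 87/34)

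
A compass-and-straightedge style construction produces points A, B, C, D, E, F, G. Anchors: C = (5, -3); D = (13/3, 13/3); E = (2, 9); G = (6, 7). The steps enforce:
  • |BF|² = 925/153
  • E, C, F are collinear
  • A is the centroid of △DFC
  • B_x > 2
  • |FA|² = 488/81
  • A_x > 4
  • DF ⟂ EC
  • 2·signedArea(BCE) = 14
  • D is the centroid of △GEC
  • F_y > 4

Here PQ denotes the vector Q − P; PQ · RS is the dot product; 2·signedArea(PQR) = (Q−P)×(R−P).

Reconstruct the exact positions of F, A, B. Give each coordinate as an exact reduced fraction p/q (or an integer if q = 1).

1. F_x = 55/17  [E, C, F are collinear ∩ DF ⟂ EC]
2. F_y = 69/17  [E, C, F are collinear ∩ DF ⟂ EC]
   → F = (55/17, 69/17)
3. A_x = 641/153  [A is the centroid of △DFC]
4. A_y = 275/153  [A is the centroid of △DFC]
   → A = (641/153, 275/153)
5. B_x = 8/3  [line -12·x + -3·y + 37 = 0 ∩ |BF|² = 925/153]
6. B_y = 5/3  [line -12·x + -3·y + 37 = 0 ∩ |BF|² = 925/153]
   → B = (8/3, 5/3)

A = (641/153, 275/153)
B = (8/3, 5/3)
F = (55/17, 69/17)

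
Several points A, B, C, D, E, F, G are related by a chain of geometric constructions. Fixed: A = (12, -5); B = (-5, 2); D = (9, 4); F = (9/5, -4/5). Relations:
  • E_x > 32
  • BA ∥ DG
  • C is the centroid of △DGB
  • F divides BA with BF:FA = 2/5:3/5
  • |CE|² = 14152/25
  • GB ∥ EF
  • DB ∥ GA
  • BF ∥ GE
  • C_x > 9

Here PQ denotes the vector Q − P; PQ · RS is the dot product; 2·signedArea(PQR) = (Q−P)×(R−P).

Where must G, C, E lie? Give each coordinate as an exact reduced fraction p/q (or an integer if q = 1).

C = (10, 1)
E = (164/5, -29/5)
G = (26, -3)

1. G_x = 26  [DB ∥ GA ∩ BA ∥ DG]
2. G_y = -3  [DB ∥ GA ∩ BA ∥ DG]
   → G = (26, -3)
3. C_x = 10  [C is the centroid of △DGB]
4. C_y = 1  [C is the centroid of △DGB]
   → C = (10, 1)
5. E_x = 164/5  [GB ∥ EF ∩ BF ∥ GE]
6. E_y = -29/5  [GB ∥ EF ∩ BF ∥ GE]
   → E = (164/5, -29/5)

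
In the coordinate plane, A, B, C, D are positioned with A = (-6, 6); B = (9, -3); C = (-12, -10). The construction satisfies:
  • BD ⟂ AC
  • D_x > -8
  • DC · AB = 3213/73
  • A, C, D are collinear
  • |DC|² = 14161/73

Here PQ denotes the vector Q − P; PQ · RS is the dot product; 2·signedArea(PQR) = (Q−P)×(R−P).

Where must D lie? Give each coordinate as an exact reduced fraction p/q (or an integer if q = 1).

1. D_x = -519/73  [A, C, D are collinear ∩ BD ⟂ AC]
2. D_y = 222/73  [A, C, D are collinear ∩ BD ⟂ AC]
   → D = (-519/73, 222/73)

D = (-519/73, 222/73)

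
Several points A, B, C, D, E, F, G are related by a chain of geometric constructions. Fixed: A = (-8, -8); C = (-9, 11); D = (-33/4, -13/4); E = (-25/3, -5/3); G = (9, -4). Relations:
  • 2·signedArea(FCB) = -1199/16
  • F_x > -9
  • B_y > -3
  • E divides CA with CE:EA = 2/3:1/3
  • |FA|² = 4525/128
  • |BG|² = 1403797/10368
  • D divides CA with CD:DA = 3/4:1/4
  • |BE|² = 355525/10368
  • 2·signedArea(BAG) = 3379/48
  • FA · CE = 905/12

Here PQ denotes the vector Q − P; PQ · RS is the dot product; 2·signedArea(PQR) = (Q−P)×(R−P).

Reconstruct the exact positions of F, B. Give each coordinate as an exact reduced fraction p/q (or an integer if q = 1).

1. F_x = -133/16  [line -2/3·x + 38/3·y + 247/12 = 0 ∩ |FA|² = 4525/128]
2. F_y = -33/16  [line -2/3·x + 38/3·y + 247/12 = 0 ∩ |FA|² = 4525/128]
   → F = (-133/16, -33/16)
3. B_x = -367/144  [2·signedArea(BAG) = 3379/48 ∩ 2·signedArea(FCB) = -1199/16]
4. B_y = -371/144  [2·signedArea(BAG) = 3379/48 ∩ 2·signedArea(FCB) = -1199/16]
   → B = (-367/144, -371/144)

B = (-367/144, -371/144)
F = (-133/16, -33/16)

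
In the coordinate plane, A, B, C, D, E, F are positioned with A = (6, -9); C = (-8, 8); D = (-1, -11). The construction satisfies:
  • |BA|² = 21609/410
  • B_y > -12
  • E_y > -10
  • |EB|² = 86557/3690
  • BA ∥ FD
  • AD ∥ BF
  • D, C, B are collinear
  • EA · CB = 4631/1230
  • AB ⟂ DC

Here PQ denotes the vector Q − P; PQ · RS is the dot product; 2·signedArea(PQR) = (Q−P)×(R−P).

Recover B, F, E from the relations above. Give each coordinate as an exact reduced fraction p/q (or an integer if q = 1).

1. B_x = -333/410  [D, C, B are collinear ∩ AB ⟂ DC]
2. B_y = -4719/410  [D, C, B are collinear ∩ AB ⟂ DC]
   → B = (-333/410, -4719/410)
3. F_x = -3203/410  [BA ∥ FD ∩ AD ∥ BF]
4. F_y = -5539/410  [BA ∥ FD ∩ AD ∥ BF]
   → F = (-3203/410, -5539/410)
5. E_x = 11/3  [line -2947/410·x + 7999/410·y + 132194/615 = 0 ∩ |EB|² = 86557/3690]
6. E_y = -29/3  [line -2947/410·x + 7999/410·y + 132194/615 = 0 ∩ |EB|² = 86557/3690]
   → E = (11/3, -29/3)

B = (-333/410, -4719/410)
E = (11/3, -29/3)
F = (-3203/410, -5539/410)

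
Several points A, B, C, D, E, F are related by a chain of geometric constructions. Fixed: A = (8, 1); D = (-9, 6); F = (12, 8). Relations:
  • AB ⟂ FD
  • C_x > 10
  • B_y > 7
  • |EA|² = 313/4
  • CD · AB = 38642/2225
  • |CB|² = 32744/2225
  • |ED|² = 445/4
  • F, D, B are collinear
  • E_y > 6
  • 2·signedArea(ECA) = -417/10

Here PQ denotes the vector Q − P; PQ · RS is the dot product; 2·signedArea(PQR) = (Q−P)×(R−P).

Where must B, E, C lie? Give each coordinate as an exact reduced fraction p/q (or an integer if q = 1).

1. B_x = 3282/445  [F, D, B are collinear ∩ AB ⟂ FD]
2. B_y = 3364/445  [F, D, B are collinear ∩ AB ⟂ FD]
   → B = (3282/445, 3364/445)
3. C_x = 52/5  [line 278/445·x + -2919/445·y + 61438/2225 = 0 ∩ |CB|² = 32744/2225]
4. C_y = 26/5  [line 278/445·x + -2919/445·y + 61438/2225 = 0 ∩ |CB|² = 32744/2225]
   → C = (52/5, 26/5)
5. E_x = 3/2  [line 21/5·x + -12/5·y + 21/2 = 0 ∩ |EA|² = 313/4]
6. E_y = 7  [line 21/5·x + -12/5·y + 21/2 = 0 ∩ |EA|² = 313/4]
   → E = (3/2, 7)

B = (3282/445, 3364/445)
C = (52/5, 26/5)
E = (3/2, 7)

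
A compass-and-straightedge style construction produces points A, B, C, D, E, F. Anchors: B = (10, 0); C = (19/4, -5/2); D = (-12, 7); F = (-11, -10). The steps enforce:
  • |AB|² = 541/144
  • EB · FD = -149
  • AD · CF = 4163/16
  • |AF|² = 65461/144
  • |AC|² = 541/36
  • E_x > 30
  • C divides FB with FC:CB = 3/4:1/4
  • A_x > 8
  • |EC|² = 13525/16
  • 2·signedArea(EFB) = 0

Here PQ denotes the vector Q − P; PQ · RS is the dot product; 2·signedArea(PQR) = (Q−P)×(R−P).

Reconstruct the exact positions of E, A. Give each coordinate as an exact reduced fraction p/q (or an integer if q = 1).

A = (33/4, -5/6)
E = (31, 10)

1. E_x = 31  [2·signedArea(EFB) = 0 ∩ EB · FD = -149]
2. E_y = 10  [2·signedArea(EFB) = 0 ∩ EB · FD = -149]
   → E = (31, 10)
3. A_x = 33/4  [line 63/4·x + 15/2·y + -1979/16 = 0 ∩ |AB|² = 541/144]
4. A_y = -5/6  [line 63/4·x + 15/2·y + -1979/16 = 0 ∩ |AB|² = 541/144]
   → A = (33/4, -5/6)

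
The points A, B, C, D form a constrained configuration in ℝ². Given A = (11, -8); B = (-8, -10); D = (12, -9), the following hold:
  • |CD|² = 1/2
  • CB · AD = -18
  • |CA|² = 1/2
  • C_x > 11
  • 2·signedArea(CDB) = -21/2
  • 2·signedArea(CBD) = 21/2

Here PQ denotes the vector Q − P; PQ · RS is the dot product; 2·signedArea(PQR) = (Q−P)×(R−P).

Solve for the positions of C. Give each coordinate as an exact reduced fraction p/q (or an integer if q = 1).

1. C_x = 23/2  [2·signedArea(CDB) = -21/2 ∩ CB · AD = -18]
2. C_y = -17/2  [2·signedArea(CDB) = -21/2 ∩ CB · AD = -18]
   → C = (23/2, -17/2)

C = (23/2, -17/2)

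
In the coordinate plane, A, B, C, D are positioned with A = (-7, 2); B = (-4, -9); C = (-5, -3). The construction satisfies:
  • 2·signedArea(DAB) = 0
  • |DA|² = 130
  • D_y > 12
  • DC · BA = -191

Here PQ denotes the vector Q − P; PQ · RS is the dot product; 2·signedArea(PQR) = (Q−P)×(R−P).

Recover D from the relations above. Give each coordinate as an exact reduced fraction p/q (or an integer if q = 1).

D = (-10, 13)

1. D_x = -10  [2·signedArea(DAB) = 0 ∩ DC · BA = -191]
2. D_y = 13  [2·signedArea(DAB) = 0 ∩ DC · BA = -191]
   → D = (-10, 13)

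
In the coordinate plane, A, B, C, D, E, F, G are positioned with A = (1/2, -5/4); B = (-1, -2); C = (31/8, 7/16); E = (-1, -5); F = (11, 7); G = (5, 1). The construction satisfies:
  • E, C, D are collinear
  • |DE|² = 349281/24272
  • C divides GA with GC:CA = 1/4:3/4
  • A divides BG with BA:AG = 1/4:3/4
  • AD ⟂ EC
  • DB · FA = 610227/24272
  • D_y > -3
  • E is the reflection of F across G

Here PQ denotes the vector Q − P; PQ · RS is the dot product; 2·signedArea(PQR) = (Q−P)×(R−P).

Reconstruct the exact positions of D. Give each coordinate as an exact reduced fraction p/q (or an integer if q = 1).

D = (4649/3034, -13201/6068)

1. D_x = 4649/3034  [E, C, D are collinear ∩ AD ⟂ EC]
2. D_y = -13201/6068  [E, C, D are collinear ∩ AD ⟂ EC]
   → D = (4649/3034, -13201/6068)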